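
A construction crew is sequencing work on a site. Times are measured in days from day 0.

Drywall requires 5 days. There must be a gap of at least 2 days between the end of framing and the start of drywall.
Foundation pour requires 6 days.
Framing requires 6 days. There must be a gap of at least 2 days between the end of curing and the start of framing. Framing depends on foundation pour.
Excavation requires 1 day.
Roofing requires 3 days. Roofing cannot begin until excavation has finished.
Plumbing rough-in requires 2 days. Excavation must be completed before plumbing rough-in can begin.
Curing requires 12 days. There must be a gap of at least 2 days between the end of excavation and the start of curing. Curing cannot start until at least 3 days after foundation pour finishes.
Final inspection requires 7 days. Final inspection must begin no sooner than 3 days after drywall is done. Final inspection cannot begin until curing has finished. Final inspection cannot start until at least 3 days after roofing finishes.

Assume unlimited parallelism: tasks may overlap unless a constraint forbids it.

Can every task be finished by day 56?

Yes

Foundation pour has no prerequisites, so it starts at day 0 and finishes at day 6.
Nothing blocks excavation, so it runs from day 0 to day 1.
Plumbing rough-in waits on excavation (finishes day 1), so it starts at day 1 and finishes at 1 + 2 = day 3.
Roofing cannot begin until excavation (finishes day 1). It runs from day 1 to 1 + 3 = day 4.
For curing: excavation (finishes day 1, plus 2-day gap → day 3); foundation pour (finishes day 6, plus 3-day gap → day 9). Taking the maximum gives a start of day 9, and it finishes at 9 + 12 = day 21.
Framing has to wait for curing (finishes day 21, plus 2-day gap → day 23); foundation pour (finishes day 6). The latest of these is day 23, so framing runs day 23 to 23 + 6 = day 29.
After framing (finishes day 29, plus 2-day gap → day 31), drywall can start at day 31 and finishes at day 36.
Final inspection needs all of drywall (finishes day 36, plus 3-day gap → day 39); curing (finishes day 21); roofing (finishes day 4, plus 3-day gap → day 7). That puts its earliest start at day 39; it finishes at 39 + 7 = day 46.
Every task is finished by day 46, which is no later than the deadline of 56, so the schedule is feasible.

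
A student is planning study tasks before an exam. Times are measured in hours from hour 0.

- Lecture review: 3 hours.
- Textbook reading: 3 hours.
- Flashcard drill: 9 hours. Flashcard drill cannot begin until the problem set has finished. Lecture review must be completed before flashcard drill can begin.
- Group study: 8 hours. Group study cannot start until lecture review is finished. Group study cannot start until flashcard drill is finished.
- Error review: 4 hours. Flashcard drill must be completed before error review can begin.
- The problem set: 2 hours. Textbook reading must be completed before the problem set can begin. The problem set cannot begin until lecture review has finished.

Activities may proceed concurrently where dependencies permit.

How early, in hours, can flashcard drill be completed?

14

Nothing blocks lecture review, so it runs from hour 0 to hour 3.
Textbook reading has no prerequisites, so it starts at hour 0 and finishes at hour 3.
The problem set has to wait for textbook reading (finishes hour 3); lecture review (finishes hour 3). The latest of these is hour 3, so the problem set runs hour 3 to 3 + 2 = hour 5.
Flashcard drill cannot start until the problem set (finishes hour 5); lecture review (finishes hour 3). The controlling bound is hour 5, so flashcard drill finishes at 5 + 9 = hour 14.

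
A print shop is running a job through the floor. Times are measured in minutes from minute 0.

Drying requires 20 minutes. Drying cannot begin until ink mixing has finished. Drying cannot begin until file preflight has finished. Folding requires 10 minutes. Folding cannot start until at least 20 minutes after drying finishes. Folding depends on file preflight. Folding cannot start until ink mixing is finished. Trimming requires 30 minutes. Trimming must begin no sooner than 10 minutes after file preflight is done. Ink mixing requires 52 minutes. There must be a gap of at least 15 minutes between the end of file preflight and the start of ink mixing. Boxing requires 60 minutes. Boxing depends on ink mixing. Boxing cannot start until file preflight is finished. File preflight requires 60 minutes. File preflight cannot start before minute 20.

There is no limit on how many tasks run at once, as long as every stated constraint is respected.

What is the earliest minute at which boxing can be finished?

After its own release at minute 20, file preflight can start at minute 20 and finishes at minute 80.
Ink mixing cannot begin until file preflight (finishes minute 80, plus 15-minute gap → minute 95). It runs from minute 95 to 95 + 52 = minute 147.
Boxing needs all of ink mixing (finishes minute 147); file preflight (finishes minute 80). That puts its earliest start at minute 147; it finishes at 147 + 60 = minute 207.

207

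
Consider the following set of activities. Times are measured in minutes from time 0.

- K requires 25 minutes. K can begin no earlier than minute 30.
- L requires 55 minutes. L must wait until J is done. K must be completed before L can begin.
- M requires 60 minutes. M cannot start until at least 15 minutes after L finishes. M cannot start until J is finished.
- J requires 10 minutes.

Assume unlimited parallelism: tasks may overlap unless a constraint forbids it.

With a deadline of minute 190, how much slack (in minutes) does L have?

K waits on its own release at minute 30, so it starts at minute 30 and finishes at 30 + 25 = minute 55.
J has no prerequisites, so it starts at minute 0 and finishes at minute 10.
L cannot start until J (finishes minute 10); K (finishes minute 55). The controlling bound is minute 55, so L finishes at 55 + 55 = minute 110.

Working backward from the deadline:
Nothing follows M; the deadline of minute 190 is its only limit. It must start by 190 − 60 = minute 130.
L must finish before M (must start by minute 130, minus 15-minute gap → minute 115). With a 55-minute duration, L must start by 115 − 55 = minute 60.
So L can start as early as minute 55 and as late as minute 60, giving 60 − 55 = 5 minutes of slack.

5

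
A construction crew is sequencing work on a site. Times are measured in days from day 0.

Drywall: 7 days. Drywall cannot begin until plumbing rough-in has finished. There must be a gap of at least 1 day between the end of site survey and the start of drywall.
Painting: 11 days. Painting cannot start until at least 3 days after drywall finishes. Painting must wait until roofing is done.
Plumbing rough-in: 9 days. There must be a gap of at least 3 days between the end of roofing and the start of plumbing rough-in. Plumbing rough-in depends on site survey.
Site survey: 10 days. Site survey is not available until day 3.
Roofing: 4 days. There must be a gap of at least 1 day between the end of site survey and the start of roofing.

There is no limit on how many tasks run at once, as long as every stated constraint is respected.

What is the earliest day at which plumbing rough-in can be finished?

30

After its own release at day 3, site survey can start at day 3 and finishes at day 13.
Roofing cannot begin until site survey (finishes day 13, plus 1-day gap → day 14). It runs from day 14 to 14 + 4 = day 18.
For plumbing rough-in: roofing (finishes day 18, plus 3-day gap → day 21); site survey (finishes day 13). Taking the maximum gives a start of day 21, and it finishes at 21 + 9 = day 30.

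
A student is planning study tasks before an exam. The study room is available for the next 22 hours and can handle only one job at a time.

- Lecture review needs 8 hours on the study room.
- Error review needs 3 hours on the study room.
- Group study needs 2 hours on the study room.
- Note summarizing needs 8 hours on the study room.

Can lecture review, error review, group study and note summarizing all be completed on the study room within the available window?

Yes

Running back to back, the jobs need 8 + 3 + 2 + 8 = 21 hours on the study room.
Since 21 ≤ 22, they fit within the window.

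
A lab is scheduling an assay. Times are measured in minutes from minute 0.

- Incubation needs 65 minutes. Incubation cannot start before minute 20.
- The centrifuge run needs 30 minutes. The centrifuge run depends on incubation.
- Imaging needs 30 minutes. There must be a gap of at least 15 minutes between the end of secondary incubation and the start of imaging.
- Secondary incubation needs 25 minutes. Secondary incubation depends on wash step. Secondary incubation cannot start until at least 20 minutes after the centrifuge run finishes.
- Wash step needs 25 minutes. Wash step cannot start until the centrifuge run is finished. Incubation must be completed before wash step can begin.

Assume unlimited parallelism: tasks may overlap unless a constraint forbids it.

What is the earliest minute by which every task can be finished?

210

Incubation waits on its own release at minute 20, so it starts at minute 20 and finishes at 20 + 65 = minute 85.
After incubation (finishes minute 85), the centrifuge run can start at minute 85 and finishes at minute 115.
Wash step cannot start until the centrifuge run (finishes minute 115); incubation (finishes minute 85). The controlling bound is minute 115, so wash step finishes at 115 + 25 = minute 140.
Secondary incubation needs all of wash step (finishes minute 140); the centrifuge run (finishes minute 115, plus 20-minute gap → minute 135). That puts its earliest start at minute 140; it finishes at 140 + 25 = minute 165.
Imaging waits on secondary incubation (finishes minute 165, plus 15-minute gap → minute 180), so it starts at minute 180 and finishes at 180 + 30 = minute 210.
All tasks are finished once the last one completes. Finish times: Incubation at 85, The centrifuge run at 115, Wash step at 140, Secondary incubation at 165, Imaging at 210. The latest is minute 210.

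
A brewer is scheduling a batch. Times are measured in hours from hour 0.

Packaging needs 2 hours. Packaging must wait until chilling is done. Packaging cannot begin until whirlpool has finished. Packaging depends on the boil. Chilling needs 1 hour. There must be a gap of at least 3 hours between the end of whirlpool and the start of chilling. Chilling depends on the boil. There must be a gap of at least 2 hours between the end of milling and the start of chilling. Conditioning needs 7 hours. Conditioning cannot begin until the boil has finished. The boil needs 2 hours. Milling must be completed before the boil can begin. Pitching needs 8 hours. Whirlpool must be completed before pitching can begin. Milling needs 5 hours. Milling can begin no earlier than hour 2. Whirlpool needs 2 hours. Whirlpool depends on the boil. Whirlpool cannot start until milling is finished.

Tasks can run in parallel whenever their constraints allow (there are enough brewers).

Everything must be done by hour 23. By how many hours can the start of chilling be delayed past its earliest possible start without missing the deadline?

Milling cannot begin until its own release at hour 2. It runs from hour 2 to 2 + 5 = hour 7.
After milling (finishes hour 7), the boil can start at hour 7 and finishes at hour 9.
For whirlpool: the boil (finishes hour 9); milling (finishes hour 7). Taking the maximum gives a start of hour 9, and it finishes at 9 + 2 = hour 11.
Chilling needs all of whirlpool (finishes hour 11, plus 3-hour gap → hour 14); the boil (finishes hour 9); milling (finishes hour 7, plus 2-hour gap → hour 9). That puts its earliest start at hour 14; it finishes at 14 + 1 = hour 15.

Working backward from the deadline:
Packaging must finish by hour 23; it takes 2 hours, so it must start by 23 − 2 = hour 21.
Since packaging (must start by hour 21) depends on it, chilling must finish by hour 21. Backing off its 1-hour duration gives a latest start of hour 20.
So chilling can start as early as hour 14 and as late as hour 20, giving 20 − 14 = 6 hours of slack.

6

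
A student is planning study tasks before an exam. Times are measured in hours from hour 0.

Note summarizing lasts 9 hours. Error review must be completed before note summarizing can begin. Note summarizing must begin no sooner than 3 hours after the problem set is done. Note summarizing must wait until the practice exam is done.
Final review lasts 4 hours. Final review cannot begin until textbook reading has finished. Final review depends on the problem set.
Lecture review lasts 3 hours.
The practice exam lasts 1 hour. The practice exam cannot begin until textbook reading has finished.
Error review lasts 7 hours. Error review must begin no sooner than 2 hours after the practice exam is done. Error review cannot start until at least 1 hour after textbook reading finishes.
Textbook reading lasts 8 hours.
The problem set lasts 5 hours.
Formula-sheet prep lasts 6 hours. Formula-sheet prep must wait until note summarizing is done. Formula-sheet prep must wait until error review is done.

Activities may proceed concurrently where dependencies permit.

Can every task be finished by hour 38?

Yes

Nothing blocks the problem set, so it runs from hour 0 to hour 5.
Lecture review has no prerequisites, so it starts at hour 0 and finishes at hour 3.
Textbook reading can start immediately at hour 0; it finishes at hour 8.
Final review needs all of textbook reading (finishes hour 8); the problem set (finishes hour 5). That puts its earliest start at hour 8; it finishes at 8 + 4 = hour 12.
The practice exam waits on textbook reading (finishes hour 8), so it starts at hour 8 and finishes at 8 + 1 = hour 9.
Error review has to wait for the practice exam (finishes hour 9, plus 2-hour gap → hour 11); textbook reading (finishes hour 8, plus 1-hour gap → hour 9). The latest of these is hour 11, so error review runs hour 11 to 11 + 7 = hour 18.
For note summarizing: error review (finishes hour 18); the problem set (finishes hour 5, plus 3-hour gap → hour 8); the practice exam (finishes hour 9). Taking the maximum gives a start of hour 18, and it finishes at 18 + 9 = hour 27.
For formula-sheet prep: note summarizing (finishes hour 27); error review (finishes hour 18). Taking the maximum gives a start of hour 27, and it finishes at 27 + 6 = hour 33.
Every task is finished by hour 33, which is no later than the deadline of 38, so the schedule is feasible.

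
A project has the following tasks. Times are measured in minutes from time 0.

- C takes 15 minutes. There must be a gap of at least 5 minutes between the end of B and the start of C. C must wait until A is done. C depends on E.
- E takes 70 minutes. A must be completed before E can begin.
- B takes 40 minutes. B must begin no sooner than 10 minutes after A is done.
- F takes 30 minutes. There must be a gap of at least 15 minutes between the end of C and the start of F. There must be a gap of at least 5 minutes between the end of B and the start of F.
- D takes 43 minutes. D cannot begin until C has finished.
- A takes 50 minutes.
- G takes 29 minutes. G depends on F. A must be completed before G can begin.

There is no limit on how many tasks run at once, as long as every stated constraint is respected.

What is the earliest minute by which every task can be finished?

209

A can start immediately at minute 0; it finishes at minute 50.
E waits on A (finishes minute 50), so it starts at minute 50 and finishes at 50 + 70 = minute 120.
B cannot begin until A (finishes minute 50, plus 10-minute gap → minute 60). It runs from minute 60 to 60 + 40 = minute 100.
C cannot start until B (finishes minute 100, plus 5-minute gap → minute 105); A (finishes minute 50); E (finishes minute 120). The controlling bound is minute 120, so C finishes at 120 + 15 = minute 135.
F cannot start until C (finishes minute 135, plus 15-minute gap → minute 150); B (finishes minute 100, plus 5-minute gap → minute 105). The controlling bound is minute 150, so F finishes at 150 + 30 = minute 180.
For G: F (finishes minute 180); A (finishes minute 50). Taking the maximum gives a start of minute 180, and it finishes at 180 + 29 = minute 209.
D waits on C (finishes minute 135), so it starts at minute 135 and finishes at 135 + 43 = minute 178.
All tasks are finished once the last one completes. Finish times: A at 50, B at 100, C at 135, D at 178, E at 120, F at 180, G at 209. The latest is minute 209.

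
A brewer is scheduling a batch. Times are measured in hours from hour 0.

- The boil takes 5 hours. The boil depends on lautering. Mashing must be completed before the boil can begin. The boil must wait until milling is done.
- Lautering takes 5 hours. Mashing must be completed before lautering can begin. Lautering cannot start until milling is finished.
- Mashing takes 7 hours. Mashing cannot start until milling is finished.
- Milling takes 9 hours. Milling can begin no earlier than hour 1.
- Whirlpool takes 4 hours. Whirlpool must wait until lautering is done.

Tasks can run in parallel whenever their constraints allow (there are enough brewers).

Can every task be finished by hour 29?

Milling cannot begin until its own release at hour 1. It runs from hour 1 to 1 + 9 = hour 10.
Mashing waits on milling (finishes hour 10), so it starts at hour 10 and finishes at 10 + 7 = hour 17.
Lautering needs all of mashing (finishes hour 17); milling (finishes hour 10). That puts its earliest start at hour 17; it finishes at 17 + 5 = hour 22.
Whirlpool waits on lautering (finishes hour 22), so it starts at hour 22 and finishes at 22 + 4 = hour 26.
For the boil: lautering (finishes hour 22); mashing (finishes hour 17); milling (finishes hour 10). Taking the maximum gives a start of hour 22, and it finishes at 22 + 5 = hour 27.
Every task is finished by hour 27, which is no later than the deadline of 29, so the schedule is feasible.

Yes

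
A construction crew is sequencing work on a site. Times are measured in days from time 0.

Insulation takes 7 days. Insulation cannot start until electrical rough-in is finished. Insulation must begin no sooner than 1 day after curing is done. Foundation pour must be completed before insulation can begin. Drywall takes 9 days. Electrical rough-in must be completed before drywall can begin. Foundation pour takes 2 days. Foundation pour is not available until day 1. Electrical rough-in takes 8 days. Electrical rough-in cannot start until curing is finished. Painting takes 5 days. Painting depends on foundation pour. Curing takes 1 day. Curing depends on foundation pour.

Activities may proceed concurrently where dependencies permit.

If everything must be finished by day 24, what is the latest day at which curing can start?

Insulation has no dependents, so it just needs to finish by day 24. Starting by 24 − 7 = day 17 achieves that.
Drywall must finish by day 24; it takes 9 days, so it must start by 24 − 9 = day 15.
For electrical rough-in: insulation (must start by day 17); drywall (must start by day 15). The most restrictive is day 15; with an 8-day duration, electrical rough-in must start by day 7.
For curing: electrical rough-in (must start by day 7); insulation (must start by day 17, minus 1-day gap → day 16). The most restrictive is day 7; with a 1-day duration, curing must start by day 6.

6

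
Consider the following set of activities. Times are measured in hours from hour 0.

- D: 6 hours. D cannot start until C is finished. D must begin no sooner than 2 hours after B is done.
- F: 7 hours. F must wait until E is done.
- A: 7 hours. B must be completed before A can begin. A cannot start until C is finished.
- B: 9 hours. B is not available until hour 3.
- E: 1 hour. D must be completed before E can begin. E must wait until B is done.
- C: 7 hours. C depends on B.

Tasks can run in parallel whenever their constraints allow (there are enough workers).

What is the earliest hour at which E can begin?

25

After its own release at hour 3, B can start at hour 3 and finishes at hour 12.
C cannot begin until B (finishes hour 12). It runs from hour 12 to 12 + 7 = hour 19.
D has to wait for C (finishes hour 19); B (finishes hour 12, plus 2-hour gap → hour 14). The latest of these is hour 19, so D runs hour 19 to 19 + 6 = hour 25.
E waits on D (finishes hour 25); B (finishes hour 12). The latest of these is hour 25, which is the earliest E can start.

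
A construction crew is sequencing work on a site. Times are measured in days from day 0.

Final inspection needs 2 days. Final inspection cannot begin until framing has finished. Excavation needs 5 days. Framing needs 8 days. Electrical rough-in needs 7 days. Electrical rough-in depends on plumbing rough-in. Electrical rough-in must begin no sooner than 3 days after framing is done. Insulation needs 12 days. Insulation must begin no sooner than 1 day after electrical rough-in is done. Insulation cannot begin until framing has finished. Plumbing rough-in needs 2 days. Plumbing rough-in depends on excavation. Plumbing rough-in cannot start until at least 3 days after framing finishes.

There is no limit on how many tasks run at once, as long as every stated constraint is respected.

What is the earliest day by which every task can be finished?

33

Nothing blocks framing, so it runs from day 0 to day 8.
After framing (finishes day 8), final inspection can start at day 8 and finishes at day 10.
Nothing blocks excavation, so it runs from day 0 to day 5.
Plumbing rough-in has to wait for excavation (finishes day 5); framing (finishes day 8, plus 3-day gap → day 11). The latest of these is day 11, so plumbing rough-in runs day 11 to 11 + 2 = day 13.
Electrical rough-in has to wait for plumbing rough-in (finishes day 13); framing (finishes day 8, plus 3-day gap → day 11). The latest of these is day 13, so electrical rough-in runs day 13 to 13 + 7 = day 20.
Insulation needs all of electrical rough-in (finishes day 20, plus 1-day gap → day 21); framing (finishes day 8). That puts its earliest start at day 21; it finishes at 21 + 12 = day 33.
All tasks are finished once the last one completes. Finish times: Excavation at 5, Framing at 8, Plumbing rough-in at 13, Electrical rough-in at 20, Insulation at 33, Final inspection at 10. The latest is day 33.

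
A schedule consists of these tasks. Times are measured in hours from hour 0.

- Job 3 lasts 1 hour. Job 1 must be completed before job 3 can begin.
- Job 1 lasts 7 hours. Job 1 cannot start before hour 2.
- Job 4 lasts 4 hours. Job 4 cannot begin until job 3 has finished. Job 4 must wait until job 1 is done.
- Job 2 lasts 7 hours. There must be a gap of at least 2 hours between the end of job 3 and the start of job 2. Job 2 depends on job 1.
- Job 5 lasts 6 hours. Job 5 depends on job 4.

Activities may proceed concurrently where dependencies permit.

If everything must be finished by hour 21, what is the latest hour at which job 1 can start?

3

Job 2 must finish by hour 21; it takes 7 hours, so it must start by 21 − 7 = hour 14.
Nothing follows job 5; the deadline of hour 21 is its only limit. It must start by 21 − 6 = hour 15.
Job 4 feeds into job 5 (must start by hour 15); so job 4 must finish by hour 15 and therefore start by hour 11.
Job 3 feeds job 2 (must start by hour 14, minus 2-hour gap → hour 12); job 4 (must start by hour 11). Taking the minimum, job 3 must finish by hour 11 and start by 11 − 1 = hour 10.
For job 1: job 2 (must start by hour 14); job 3 (must start by hour 10); job 4 (must start by hour 11). The most restrictive is hour 10; with a 7-hour duration, job 1 must start by hour 3.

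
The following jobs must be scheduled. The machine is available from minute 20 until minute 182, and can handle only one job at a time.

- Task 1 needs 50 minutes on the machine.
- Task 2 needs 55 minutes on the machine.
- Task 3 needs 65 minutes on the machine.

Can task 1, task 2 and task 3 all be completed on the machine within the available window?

The machine window is 182 − 20 = 162 minutes.
Running back to back, the jobs need 50 + 55 + 65 = 170 minutes on the machine.
Since 170 > 162, they cannot all fit.

No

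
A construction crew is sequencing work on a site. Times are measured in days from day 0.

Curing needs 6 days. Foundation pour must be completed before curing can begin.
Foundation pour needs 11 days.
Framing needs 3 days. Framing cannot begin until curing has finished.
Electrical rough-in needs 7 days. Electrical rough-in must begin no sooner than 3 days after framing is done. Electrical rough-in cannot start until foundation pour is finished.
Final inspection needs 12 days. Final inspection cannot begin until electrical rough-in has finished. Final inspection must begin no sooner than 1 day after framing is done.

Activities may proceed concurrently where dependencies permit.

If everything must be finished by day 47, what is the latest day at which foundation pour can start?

Final inspection has no dependents, so it just needs to finish by day 47. Starting by 47 − 12 = day 35 achieves that.
Since final inspection (must start by day 35) depends on it, electrical rough-in must finish by day 35. Backing off its 7-day duration gives a latest start of day 28.
Framing feeds electrical rough-in (must start by day 28, minus 3-day gap → day 25); final inspection (must start by day 35, minus 1-day gap → day 34). Taking the minimum, framing must finish by day 25 and start by 25 − 3 = day 22.
Curing has to be done before framing (must start by day 22). That means finishing by day 22, i.e. starting by 22 − 6 = day 16.
Foundation pour has several dependents: curing (must start by day 16); electrical rough-in (must start by day 28). The earliest of those limits is day 16, so foundation pour must start by 16 − 11 = day 5.

5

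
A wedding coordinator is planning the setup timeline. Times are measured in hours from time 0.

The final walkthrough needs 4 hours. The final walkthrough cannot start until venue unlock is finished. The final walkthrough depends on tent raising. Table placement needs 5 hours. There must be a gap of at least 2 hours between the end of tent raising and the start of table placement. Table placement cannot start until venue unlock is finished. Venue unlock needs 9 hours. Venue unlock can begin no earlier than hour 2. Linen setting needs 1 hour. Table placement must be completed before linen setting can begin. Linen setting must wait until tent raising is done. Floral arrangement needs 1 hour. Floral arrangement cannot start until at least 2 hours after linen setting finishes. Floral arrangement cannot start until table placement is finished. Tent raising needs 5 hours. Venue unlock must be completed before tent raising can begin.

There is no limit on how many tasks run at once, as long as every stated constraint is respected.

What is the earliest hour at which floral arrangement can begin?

26

After its own release at hour 2, venue unlock can start at hour 2 and finishes at hour 11.
Tent raising cannot begin until venue unlock (finishes hour 11). It runs from hour 11 to 11 + 5 = hour 16.
For table placement: tent raising (finishes hour 16, plus 2-hour gap → hour 18); venue unlock (finishes hour 11). Taking the maximum gives a start of hour 18, and it finishes at 18 + 5 = hour 23.
For linen setting: table placement (finishes hour 23); tent raising (finishes hour 16). Taking the maximum gives a start of hour 23, and it finishes at 23 + 1 = hour 24.
Floral arrangement waits on linen setting (finishes hour 24, plus 2-hour gap → hour 26); table placement (finishes hour 23). The latest of these is hour 26, which is the earliest floral arrangement can start.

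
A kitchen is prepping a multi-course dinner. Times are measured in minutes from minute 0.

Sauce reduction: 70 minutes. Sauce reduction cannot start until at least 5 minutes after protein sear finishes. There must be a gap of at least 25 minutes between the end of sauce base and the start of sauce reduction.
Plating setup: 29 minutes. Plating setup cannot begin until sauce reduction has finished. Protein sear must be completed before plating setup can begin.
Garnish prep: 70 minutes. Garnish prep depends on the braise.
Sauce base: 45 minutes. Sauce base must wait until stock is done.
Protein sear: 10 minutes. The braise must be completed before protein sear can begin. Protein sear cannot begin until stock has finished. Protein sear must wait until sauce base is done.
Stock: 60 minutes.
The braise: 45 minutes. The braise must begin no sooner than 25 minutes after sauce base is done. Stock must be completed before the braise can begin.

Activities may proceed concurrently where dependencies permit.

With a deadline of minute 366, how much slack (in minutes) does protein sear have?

77

Nothing blocks stock, so it runs from minute 0 to minute 60.
Sauce base cannot begin until stock (finishes minute 60). It runs from minute 60 to 60 + 45 = minute 105.
The braise has to wait for sauce base (finishes minute 105, plus 25-minute gap → minute 130); stock (finishes minute 60). The latest of these is minute 130, so the braise runs minute 130 to 130 + 45 = minute 175.
Protein sear cannot start until the braise (finishes minute 175); stock (finishes minute 60); sauce base (finishes minute 105). The controlling bound is minute 175, so protein sear finishes at 175 + 10 = minute 185.

Working backward from the deadline:
Plating setup has no dependents, so it just needs to finish by minute 366. Starting by 366 − 29 = minute 337 achieves that.
Sauce reduction has to be done before plating setup (must start by minute 337). That means finishing by minute 337, i.e. starting by 337 − 70 = minute 267.
Protein sear has several dependents: sauce reduction (must start by minute 267, minus 5-minute gap → minute 262); plating setup (must start by minute 337). The earliest of those limits is minute 262, so protein sear must start by 262 − 10 = minute 252.
So protein sear can start as early as minute 175 and as late as minute 252, giving 252 − 175 = 77 minutes of slack.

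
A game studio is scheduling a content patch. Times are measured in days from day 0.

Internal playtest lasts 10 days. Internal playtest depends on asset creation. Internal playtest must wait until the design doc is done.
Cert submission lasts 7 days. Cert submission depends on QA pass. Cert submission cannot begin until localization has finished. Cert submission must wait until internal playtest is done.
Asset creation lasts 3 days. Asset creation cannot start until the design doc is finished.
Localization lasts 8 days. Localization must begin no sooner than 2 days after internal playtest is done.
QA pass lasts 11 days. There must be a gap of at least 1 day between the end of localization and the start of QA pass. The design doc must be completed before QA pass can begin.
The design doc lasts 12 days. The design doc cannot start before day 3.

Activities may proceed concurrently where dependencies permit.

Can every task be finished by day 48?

No

After its own release at day 3, the design doc can start at day 3 and finishes at day 15.
After the design doc (finishes day 15), asset creation can start at day 15 and finishes at day 18.
Internal playtest cannot start until asset creation (finishes day 18); the design doc (finishes day 15). The controlling bound is day 18, so internal playtest finishes at 18 + 10 = day 28.
Localization cannot begin until internal playtest (finishes day 28, plus 2-day gap → day 30). It runs from day 30 to 30 + 8 = day 38.
For QA pass: localization (finishes day 38, plus 1-day gap → day 39); the design doc (finishes day 15). Taking the maximum gives a start of day 39, and it finishes at 39 + 11 = day 50.
Cert submission needs all of QA pass (finishes day 50); localization (finishes day 38); internal playtest (finishes day 28). That puts its earliest start at day 50; it finishes at 50 + 7 = day 57.
The earliest everything can be done is day 57, which is after the deadline of 48, so it is not possible.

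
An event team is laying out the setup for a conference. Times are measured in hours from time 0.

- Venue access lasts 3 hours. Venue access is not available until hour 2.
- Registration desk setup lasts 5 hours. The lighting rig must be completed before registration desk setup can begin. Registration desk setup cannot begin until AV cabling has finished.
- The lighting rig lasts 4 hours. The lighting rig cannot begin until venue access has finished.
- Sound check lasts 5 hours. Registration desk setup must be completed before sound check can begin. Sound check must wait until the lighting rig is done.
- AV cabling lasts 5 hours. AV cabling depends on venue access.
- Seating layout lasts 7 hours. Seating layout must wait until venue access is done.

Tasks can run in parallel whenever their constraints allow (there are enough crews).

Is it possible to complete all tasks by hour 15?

After its own release at hour 2, venue access can start at hour 2 and finishes at hour 5.
After venue access (finishes hour 5), seating layout can start at hour 5 and finishes at hour 12.
AV cabling cannot begin until venue access (finishes hour 5). It runs from hour 5 to 5 + 5 = hour 10.
After venue access (finishes hour 5), the lighting rig can start at hour 5 and finishes at hour 9.
For registration desk setup: the lighting rig (finishes hour 9); AV cabling (finishes hour 10). Taking the maximum gives a start of hour 10, and it finishes at 10 + 5 = hour 15.
Sound check has to wait for registration desk setup (finishes hour 15); the lighting rig (finishes hour 9). The latest of these is hour 15, so sound check runs hour 15 to 15 + 5 = hour 20.
The earliest everything can be done is hour 20, which is after the deadline of 15, so it is not possible.

No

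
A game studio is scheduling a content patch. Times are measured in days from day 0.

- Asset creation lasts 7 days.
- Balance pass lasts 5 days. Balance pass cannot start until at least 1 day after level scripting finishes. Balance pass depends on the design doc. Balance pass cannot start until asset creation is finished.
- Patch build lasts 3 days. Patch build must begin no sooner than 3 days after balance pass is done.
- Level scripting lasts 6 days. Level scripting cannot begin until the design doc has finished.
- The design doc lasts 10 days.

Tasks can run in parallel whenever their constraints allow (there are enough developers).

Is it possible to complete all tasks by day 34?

Yes

Asset creation can start immediately at day 0; it finishes at day 7.
The design doc has no prerequisites, so it starts at day 0 and finishes at day 10.
Level scripting cannot begin until the design doc (finishes day 10). It runs from day 10 to 10 + 6 = day 16.
Balance pass has to wait for level scripting (finishes day 16, plus 1-day gap → day 17); the design doc (finishes day 10); asset creation (finishes day 7). The latest of these is day 17, so balance pass runs day 17 to 17 + 5 = day 22.
Patch build waits on balance pass (finishes day 22, plus 3-day gap → day 25), so it starts at day 25 and finishes at 25 + 3 = day 28.
Every task is finished by day 28, which is no later than the deadline of 34, so the schedule is feasible.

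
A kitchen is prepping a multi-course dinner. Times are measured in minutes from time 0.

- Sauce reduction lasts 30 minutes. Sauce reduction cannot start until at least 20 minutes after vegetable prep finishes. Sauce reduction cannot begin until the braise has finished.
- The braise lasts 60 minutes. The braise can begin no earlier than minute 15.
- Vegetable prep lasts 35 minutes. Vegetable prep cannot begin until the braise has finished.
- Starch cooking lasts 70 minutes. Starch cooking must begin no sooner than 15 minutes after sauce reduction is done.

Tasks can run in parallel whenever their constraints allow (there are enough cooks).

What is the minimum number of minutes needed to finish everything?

The braise cannot begin until its own release at minute 15. It runs from minute 15 to 15 + 60 = minute 75.
Vegetable prep waits on the braise (finishes minute 75), so it starts at minute 75 and finishes at 75 + 35 = minute 110.
Sauce reduction needs all of vegetable prep (finishes minute 110, plus 20-minute gap → minute 130); the braise (finishes minute 75). That puts its earliest start at minute 130; it finishes at 130 + 30 = minute 160.
Starch cooking cannot begin until sauce reduction (finishes minute 160, plus 15-minute gap → minute 175). It runs from minute 175 to 175 + 70 = minute 245.
All tasks are finished once the last one completes. Finish times: The braise at 75, Vegetable prep at 110, Sauce reduction at 160, Starch cooking at 245. The latest is minute 245.

245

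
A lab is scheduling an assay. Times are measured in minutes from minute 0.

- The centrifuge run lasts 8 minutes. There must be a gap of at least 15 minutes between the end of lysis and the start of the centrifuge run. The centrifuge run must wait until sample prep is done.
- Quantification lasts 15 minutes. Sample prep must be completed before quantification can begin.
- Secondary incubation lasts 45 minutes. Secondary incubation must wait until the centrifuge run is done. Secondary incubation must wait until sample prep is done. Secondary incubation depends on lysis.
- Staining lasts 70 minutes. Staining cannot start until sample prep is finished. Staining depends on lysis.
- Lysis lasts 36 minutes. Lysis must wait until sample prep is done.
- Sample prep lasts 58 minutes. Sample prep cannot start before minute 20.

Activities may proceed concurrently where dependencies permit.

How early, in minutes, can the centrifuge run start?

129

Sample prep cannot begin until its own release at minute 20. It runs from minute 20 to 20 + 58 = minute 78.
Lysis cannot begin until sample prep (finishes minute 78). It runs from minute 78 to 78 + 36 = minute 114.
The centrifuge run waits on lysis (finishes minute 114, plus 15-minute gap → minute 129); sample prep (finishes minute 78). The latest of these is minute 129, which is the earliest the centrifuge run can start.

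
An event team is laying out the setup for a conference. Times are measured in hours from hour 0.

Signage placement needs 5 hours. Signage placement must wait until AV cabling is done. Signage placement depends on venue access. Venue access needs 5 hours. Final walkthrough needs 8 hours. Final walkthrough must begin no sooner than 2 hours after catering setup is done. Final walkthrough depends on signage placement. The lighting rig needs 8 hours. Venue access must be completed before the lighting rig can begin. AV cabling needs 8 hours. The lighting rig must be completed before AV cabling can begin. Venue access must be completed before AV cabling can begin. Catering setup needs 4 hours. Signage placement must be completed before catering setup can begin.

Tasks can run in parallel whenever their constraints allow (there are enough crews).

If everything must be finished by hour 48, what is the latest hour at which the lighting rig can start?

Nothing follows final walkthrough; the deadline of hour 48 is its only limit. It must start by 48 − 8 = hour 40.
Catering setup has to be done before final walkthrough (must start by hour 40, minus 2-hour gap → hour 38). That means finishing by hour 38, i.e. starting by 38 − 4 = hour 34.
Signage placement feeds catering setup (must start by hour 34); final walkthrough (must start by hour 40). Taking the minimum, signage placement must finish by hour 34 and start by 34 − 5 = hour 29.
Since signage placement (must start by hour 29) depends on it, AV cabling must finish by hour 29. Backing off its 8-hour duration gives a latest start of hour 21.
The lighting rig feeds into AV cabling (must start by hour 21); so the lighting rig must finish by hour 21 and therefore start by hour 13.

13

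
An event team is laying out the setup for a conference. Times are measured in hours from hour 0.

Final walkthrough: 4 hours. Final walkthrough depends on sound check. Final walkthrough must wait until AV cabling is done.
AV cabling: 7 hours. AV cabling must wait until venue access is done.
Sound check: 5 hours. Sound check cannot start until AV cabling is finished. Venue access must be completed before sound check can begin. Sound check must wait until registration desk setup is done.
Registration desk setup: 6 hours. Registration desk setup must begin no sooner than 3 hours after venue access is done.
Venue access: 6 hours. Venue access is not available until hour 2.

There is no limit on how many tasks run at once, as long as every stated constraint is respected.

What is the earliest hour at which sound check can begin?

Venue access waits on its own release at hour 2, so it starts at hour 2 and finishes at 2 + 6 = hour 8.
After venue access (finishes hour 8, plus 3-hour gap → hour 11), registration desk setup can start at hour 11 and finishes at hour 17.
After venue access (finishes hour 8), AV cabling can start at hour 8 and finishes at hour 15.
Sound check waits on AV cabling (finishes hour 15); venue access (finishes hour 8); registration desk setup (finishes hour 17). The latest of these is hour 17, which is the earliest sound check can start.

17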